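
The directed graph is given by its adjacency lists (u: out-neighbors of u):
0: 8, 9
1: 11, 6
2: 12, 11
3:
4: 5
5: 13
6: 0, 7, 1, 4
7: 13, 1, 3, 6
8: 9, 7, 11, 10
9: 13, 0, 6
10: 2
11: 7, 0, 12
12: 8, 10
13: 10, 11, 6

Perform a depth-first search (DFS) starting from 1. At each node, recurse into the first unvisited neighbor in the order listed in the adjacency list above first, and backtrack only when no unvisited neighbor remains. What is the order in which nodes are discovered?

Visit 1
1 → 11
11 → 7
7 → 13
13 → 10
10 → 2
2 → 12
12 → 8
8 → 9
9 → 0
9 → 6
6 → 4
4 → 5
7 → 3

1 → 11 → 7 → 13 → 10 → 2 → 12 → 8 → 9 → 0 → 6 → 4 → 5 → 3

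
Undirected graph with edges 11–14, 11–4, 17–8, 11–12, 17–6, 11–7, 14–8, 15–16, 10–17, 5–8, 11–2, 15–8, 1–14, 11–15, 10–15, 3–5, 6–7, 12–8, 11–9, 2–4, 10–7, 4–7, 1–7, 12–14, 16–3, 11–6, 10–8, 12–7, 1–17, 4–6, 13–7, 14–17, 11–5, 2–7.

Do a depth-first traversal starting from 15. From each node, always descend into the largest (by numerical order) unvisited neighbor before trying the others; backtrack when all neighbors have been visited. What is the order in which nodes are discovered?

Visit 15
15 → 16
16 → 3
3 → 5
5 → 11
11 → 14
14 → 17
17 → 10
10 → 8
8 → 12
12 → 7
7 → 13
7 → 6
6 → 4
4 → 2
7 → 1
11 → 9

15, 16, 3, 5, 11, 14, 17, 10, 8, 12, 7, 13, 6, 4, 2, 1, 9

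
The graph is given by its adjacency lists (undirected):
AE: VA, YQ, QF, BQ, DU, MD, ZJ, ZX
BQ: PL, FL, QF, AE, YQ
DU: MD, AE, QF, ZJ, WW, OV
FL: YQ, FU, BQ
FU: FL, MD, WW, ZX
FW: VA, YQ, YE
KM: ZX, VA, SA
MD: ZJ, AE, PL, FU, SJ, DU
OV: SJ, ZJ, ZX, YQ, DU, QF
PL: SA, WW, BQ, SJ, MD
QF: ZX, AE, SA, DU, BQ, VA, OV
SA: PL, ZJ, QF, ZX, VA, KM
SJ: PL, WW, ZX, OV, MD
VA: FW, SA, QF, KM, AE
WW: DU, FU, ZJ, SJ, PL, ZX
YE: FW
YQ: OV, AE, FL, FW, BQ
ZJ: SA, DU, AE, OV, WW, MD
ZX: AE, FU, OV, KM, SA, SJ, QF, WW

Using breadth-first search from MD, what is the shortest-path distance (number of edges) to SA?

2

Level 0: MD
Level 1: AE, DU, FU, PL, SJ, ZJ
Level 2: BQ, FL, OV, QF, SA, VA, WW, YQ, ZX
Level 3: FW, KM
Level 4: YE
SA first appears at level 2.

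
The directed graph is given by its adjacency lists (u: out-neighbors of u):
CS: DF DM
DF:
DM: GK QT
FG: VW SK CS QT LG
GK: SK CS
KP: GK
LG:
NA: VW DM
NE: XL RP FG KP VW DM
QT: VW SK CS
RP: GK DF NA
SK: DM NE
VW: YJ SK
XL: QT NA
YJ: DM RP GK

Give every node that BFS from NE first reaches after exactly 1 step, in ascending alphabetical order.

DM, FG, KP, RP, VW, XL

Level 0: NE
Level 1: DM, FG, KP, RP, VW, XL
Level 2: CS, DF, GK, LG, NA, QT, SK, YJ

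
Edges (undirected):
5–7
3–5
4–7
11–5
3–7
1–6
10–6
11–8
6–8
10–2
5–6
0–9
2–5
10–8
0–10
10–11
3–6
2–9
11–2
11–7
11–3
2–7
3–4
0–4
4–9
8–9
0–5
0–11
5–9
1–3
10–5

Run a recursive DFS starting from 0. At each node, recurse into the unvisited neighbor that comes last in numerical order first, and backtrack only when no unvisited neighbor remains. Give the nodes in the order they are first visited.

0, 11, 10, 8, 9, 5, 7, 4, 3, 6, 1, 2

Visit 0
0 → 11
11 → 10
10 → 8
8 → 9
9 → 5
5 → 7
7 → 4
4 → 3
3 → 6
6 → 1
7 → 2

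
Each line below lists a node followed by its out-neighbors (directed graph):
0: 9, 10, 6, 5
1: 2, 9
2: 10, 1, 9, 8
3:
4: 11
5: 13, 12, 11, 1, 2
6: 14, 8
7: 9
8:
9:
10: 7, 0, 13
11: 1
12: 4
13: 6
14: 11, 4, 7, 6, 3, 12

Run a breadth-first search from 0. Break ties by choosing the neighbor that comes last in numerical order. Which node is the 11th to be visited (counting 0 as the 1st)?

11

Visit 0; enqueue 10, 9, 6, 5 → queue [10, 9, 6, 5]
Visit 10; enqueue 13, 7 → queue [9, 6, 5, 13, 7]
Visit 9 → queue [6, 5, 13, 7]
Visit 6; enqueue 14, 8 → queue [5, 13, 7, 14, 8]
Visit 5; enqueue 12, 11, 2, 1 → queue [13, 7, 14, 8, 12, 11, 2, 1]
Visit 13 → queue [7, 14, 8, 12, 11, 2, 1]
Visit 7 → queue [14, 8, 12, 11, 2, 1]
Visit 14; enqueue 4, 3 → queue [8, 12, 11, 2, 1, 4, 3]
Visit 8 → queue [12, 11, 2, 1, 4, 3]
Visit 12 → queue [11, 2, 1, 4, 3]
Visit 11 → queue [2, 1, 4, 3]
Visit 2 → queue [1, 4, 3]
Visit 1 → queue [4, 3]
Visit 4 → queue [3]
Visit 3 → queue []

Visit order: 0, 10, 9, 6, 5, 13, 7, 14, 8, 12, 11, 2, 1, 4, 3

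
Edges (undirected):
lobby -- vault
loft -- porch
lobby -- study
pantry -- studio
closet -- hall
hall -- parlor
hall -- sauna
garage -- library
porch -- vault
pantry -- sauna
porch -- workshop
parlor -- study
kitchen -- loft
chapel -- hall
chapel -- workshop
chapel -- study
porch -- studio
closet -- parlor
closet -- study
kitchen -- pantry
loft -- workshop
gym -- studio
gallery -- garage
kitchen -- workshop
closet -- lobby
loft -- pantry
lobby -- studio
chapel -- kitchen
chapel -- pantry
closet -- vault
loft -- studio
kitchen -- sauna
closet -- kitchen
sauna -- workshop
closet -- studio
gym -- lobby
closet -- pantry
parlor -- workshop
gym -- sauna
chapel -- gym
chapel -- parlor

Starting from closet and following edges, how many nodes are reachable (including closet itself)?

BFS from closet visits: closet, vault, study, studio, parlor, pantry, lobby, kitchen, hall, porch, chapel, loft, gym, workshop, sauna
Reachable nodes: 15 of 18 total.

15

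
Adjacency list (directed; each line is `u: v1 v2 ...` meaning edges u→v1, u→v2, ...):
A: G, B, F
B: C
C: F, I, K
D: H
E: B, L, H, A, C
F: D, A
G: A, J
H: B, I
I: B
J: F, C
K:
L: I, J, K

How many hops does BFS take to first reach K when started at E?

2

Level 0: E
Level 1: A, B, C, H, L
Level 2: F, G, I, J, K
Level 3: D
K first appears at level 2.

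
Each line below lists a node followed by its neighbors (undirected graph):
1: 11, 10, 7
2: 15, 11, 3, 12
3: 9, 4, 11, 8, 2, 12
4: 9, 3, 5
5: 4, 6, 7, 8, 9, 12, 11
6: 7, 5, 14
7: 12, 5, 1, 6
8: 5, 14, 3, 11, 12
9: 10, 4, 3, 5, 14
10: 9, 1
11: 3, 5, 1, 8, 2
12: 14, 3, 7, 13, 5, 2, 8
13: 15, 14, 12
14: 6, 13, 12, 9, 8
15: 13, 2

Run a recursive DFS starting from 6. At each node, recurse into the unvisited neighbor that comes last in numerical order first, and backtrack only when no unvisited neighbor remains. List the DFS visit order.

6 14 13 15 2 12 8 11 5 9 10 1 7 4 3

Visit 6
6 → 14
14 → 13
13 → 15
15 → 2
2 → 12
12 → 8
8 → 11
11 → 5
5 → 9
9 → 10
10 → 1
1 → 7
9 → 4
4 → 3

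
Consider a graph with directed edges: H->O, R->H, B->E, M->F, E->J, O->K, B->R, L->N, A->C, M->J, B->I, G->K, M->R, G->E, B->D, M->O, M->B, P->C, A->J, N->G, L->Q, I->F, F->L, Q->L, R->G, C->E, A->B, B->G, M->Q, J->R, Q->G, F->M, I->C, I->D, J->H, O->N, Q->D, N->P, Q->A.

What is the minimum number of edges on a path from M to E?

Level 0: M
Level 1: B, F, J, O, Q, R
Level 2: A, D, E, G, H, I, K, L, N
Level 3: C, P
E first appears at level 2.

2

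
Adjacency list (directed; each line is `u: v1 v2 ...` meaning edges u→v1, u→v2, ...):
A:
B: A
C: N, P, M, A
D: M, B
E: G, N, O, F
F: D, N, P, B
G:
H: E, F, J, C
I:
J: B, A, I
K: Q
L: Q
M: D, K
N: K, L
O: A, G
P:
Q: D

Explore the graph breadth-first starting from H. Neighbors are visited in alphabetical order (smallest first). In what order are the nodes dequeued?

H C E F J A M N P G O B D I K L Q

Visit H; enqueue C, E, F, J → queue [C, E, F, J]
Visit C; enqueue A, M, N, P → queue [E, F, J, A, M, N, P]
Visit E; enqueue G, O → queue [F, J, A, M, N, P, G, O]
Visit F; enqueue B, D → queue [J, A, M, N, P, G, O, B, D]
Visit J; enqueue I → queue [A, M, N, P, G, O, B, D, I]
Visit A → queue [M, N, P, G, O, B, D, I]
Visit M; enqueue K → queue [N, P, G, O, B, D, I, K]
Visit N; enqueue L → queue [P, G, O, B, D, I, K, L]
Visit P → queue [G, O, B, D, I, K, L]
Visit G → queue [O, B, D, I, K, L]
Visit O → queue [B, D, I, K, L]
Visit B → queue [D, I, K, L]
Visit D → queue [I, K, L]
Visit I → queue [K, L]
Visit K; enqueue Q → queue [L, Q]
Visit L → queue [Q]
Visit Q → queue []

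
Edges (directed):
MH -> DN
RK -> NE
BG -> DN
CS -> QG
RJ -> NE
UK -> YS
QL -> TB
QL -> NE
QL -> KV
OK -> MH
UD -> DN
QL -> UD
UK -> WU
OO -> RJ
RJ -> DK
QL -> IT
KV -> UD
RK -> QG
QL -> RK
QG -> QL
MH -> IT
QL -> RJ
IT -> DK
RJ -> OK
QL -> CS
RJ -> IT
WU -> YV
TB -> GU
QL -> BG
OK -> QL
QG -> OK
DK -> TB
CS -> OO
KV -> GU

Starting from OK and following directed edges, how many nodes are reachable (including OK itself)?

17

BFS from OK visits: OK, MH, QL, DN, IT, BG, CS, KV, NE, RJ, RK, TB, UD, DK, OO, QG, GU
Reachable nodes: 17 of 21 total.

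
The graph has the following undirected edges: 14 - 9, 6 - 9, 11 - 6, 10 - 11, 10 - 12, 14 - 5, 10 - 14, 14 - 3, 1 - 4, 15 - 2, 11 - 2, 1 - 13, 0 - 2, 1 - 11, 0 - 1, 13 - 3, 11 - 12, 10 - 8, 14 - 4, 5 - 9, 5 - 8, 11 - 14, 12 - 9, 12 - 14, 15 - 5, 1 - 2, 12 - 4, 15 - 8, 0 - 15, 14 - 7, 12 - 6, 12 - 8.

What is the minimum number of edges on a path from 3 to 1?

Level 0: 3
Level 1: 13, 14
Level 2: 1, 4, 5, 7, 9, 10, 11, 12
Level 3: 0, 2, 6, 8, 15
1 first appears at level 2.

2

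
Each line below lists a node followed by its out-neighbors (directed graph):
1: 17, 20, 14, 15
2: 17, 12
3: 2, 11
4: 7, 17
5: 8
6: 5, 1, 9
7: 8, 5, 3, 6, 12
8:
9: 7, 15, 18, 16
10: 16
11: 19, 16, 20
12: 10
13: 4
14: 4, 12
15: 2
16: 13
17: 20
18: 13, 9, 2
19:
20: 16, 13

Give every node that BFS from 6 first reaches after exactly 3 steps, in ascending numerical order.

2, 3, 4, 12, 13

Level 0: 6
Level 1: 1, 5, 9
Level 2: 7, 8, 14, 15, 16, 17, 18, 20
Level 3: 2, 3, 4, 12, 13
Level 4: 10, 11
Level 5: 19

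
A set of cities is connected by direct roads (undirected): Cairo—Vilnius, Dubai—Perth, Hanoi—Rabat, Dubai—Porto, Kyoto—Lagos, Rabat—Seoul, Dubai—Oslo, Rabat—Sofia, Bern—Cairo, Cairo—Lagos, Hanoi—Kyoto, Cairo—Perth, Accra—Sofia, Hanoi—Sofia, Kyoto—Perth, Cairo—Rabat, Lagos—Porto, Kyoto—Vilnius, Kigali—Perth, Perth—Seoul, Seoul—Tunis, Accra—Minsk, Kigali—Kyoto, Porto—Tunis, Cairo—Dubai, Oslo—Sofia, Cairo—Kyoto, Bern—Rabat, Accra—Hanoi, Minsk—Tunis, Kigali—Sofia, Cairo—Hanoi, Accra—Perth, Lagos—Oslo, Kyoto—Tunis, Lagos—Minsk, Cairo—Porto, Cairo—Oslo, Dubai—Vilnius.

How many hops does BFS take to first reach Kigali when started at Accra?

Level 0: Accra
Level 1: Hanoi, Minsk, Perth, Sofia
Level 2: Cairo, Dubai, Kigali, Kyoto, Lagos, Oslo, Rabat, Seoul, Tunis
Level 3: Bern, Porto, Vilnius
Kigali first appears at level 2.

2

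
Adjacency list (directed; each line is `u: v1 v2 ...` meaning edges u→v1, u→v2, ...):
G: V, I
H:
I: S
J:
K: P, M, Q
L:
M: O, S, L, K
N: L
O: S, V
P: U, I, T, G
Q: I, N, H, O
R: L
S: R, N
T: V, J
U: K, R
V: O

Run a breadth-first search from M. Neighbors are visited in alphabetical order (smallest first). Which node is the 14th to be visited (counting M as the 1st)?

U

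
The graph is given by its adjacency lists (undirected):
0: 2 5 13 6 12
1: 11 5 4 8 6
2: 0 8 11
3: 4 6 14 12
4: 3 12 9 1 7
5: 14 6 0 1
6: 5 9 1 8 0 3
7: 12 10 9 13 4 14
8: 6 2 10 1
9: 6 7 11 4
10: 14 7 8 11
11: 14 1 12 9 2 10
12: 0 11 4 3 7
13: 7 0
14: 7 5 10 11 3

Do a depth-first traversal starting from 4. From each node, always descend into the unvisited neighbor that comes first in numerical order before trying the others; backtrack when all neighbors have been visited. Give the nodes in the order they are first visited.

4 → 1 → 5 → 0 → 2 → 8 → 6 → 3 → 12 → 7 → 9 → 11 → 10 → 14 → 13

Visit 4
4 → 1
1 → 5
5 → 0
0 → 2
2 → 8
8 → 6
6 → 3
3 → 12
12 → 7
7 → 9
9 → 11
11 → 10
10 → 14
7 → 13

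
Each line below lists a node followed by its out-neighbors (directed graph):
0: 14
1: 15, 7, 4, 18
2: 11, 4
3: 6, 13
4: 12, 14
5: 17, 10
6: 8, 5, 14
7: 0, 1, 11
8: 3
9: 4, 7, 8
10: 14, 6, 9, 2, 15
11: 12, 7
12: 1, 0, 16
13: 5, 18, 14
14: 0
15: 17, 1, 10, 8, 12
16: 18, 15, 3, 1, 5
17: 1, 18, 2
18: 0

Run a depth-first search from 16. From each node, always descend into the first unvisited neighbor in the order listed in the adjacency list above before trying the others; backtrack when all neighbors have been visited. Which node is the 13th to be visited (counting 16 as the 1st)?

10

Visit 16
16 → 18
18 → 0
0 → 14
16 → 15
15 → 17
17 → 1
1 → 7
7 → 11
11 → 12
1 → 4
17 → 2
15 → 10
10 → 6
6 → 8
8 → 3
3 → 13
13 → 5
10 → 9

Visit order: 16, 18, 0, 14, 15, 17, 1, 7, 11, 12, 4, 2, 10, 6, 8, 3, 13, 5, 9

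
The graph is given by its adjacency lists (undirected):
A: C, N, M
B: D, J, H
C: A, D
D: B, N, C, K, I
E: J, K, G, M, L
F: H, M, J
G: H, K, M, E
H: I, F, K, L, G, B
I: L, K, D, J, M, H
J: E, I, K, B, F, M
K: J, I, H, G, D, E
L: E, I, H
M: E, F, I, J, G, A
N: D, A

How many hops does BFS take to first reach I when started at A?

Level 0: A
Level 1: C, M, N
Level 2: D, E, F, G, I, J
Level 3: B, H, K, L
I first appears at level 2.

2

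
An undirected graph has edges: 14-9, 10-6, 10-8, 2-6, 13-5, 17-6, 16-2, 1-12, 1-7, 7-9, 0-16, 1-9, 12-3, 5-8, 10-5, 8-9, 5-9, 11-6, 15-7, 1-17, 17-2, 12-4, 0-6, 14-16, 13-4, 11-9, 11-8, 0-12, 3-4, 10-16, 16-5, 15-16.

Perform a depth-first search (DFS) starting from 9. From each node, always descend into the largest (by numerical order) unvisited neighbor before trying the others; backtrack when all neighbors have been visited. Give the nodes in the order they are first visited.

Visit 9
9 → 14
14 → 16
16 → 15
15 → 7
7 → 1
1 → 17
17 → 6
6 → 11
11 → 8
8 → 10
10 → 5
5 → 13
13 → 4
4 → 12
12 → 3
12 → 0
6 → 2

9 → 14 → 16 → 15 → 7 → 1 → 17 → 6 → 11 → 8 → 10 → 5 → 13 → 4 → 12 → 3 → 0 → 2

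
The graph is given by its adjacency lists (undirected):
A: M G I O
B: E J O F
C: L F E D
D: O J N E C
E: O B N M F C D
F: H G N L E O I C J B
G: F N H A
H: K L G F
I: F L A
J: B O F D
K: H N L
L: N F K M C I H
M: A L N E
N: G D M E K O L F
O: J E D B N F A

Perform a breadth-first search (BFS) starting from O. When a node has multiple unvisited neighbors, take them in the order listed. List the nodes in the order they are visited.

O → J → E → D → B → N → F → A → M → C → G → K → L → H → I

Visit O; enqueue J, E, D, B, N, F, A → queue [J, E, D, B, N, F, A]
Visit J → queue [E, D, B, N, F, A]
Visit E; enqueue M, C → queue [D, B, N, F, A, M, C]
Visit D → queue [B, N, F, A, M, C]
Visit B → queue [N, F, A, M, C]
Visit N; enqueue G, K, L → queue [F, A, M, C, G, K, L]
Visit F; enqueue H, I → queue [A, M, C, G, K, L, H, I]
Visit A → queue [M, C, G, K, L, H, I]
Visit M → queue [C, G, K, L, H, I]
Visit C → queue [G, K, L, H, I]
Visit G → queue [K, L, H, I]
Visit K → queue [L, H, I]
Visit L → queue [H, I]
Visit H → queue [I]
Visit I → queue []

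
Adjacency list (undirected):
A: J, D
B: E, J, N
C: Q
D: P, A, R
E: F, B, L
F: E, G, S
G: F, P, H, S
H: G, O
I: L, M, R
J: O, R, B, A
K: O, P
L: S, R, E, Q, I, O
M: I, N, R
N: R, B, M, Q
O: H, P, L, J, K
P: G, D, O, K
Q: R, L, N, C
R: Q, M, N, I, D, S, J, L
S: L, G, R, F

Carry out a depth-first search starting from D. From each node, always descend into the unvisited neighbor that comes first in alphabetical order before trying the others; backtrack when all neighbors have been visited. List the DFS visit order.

Visit D
D → A
A → J
J → B
B → E
E → F
F → G
G → H
H → O
O → K
K → P
O → L
L → I
I → M
M → N
N → Q
Q → C
Q → R
R → S

D → A → J → B → E → F → G → H → O → K → P → L → I → M → N → Q → C → R → S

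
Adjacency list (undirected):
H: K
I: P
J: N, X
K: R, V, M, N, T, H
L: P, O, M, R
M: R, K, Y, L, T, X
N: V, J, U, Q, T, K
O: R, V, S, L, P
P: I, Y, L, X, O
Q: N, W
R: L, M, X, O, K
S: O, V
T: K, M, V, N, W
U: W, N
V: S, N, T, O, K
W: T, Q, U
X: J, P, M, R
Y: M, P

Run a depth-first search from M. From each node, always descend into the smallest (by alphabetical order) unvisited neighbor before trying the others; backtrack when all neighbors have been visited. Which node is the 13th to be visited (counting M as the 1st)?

V

Visit M
M → K
K → H
K → N
N → J
J → X
X → P
P → I
P → L
L → O
O → R
O → S
S → V
V → T
T → W
W → Q
W → U
P → Y

Visit order: M, K, H, N, J, X, P, I, L, O, R, S, V, T, W, Q, U, Y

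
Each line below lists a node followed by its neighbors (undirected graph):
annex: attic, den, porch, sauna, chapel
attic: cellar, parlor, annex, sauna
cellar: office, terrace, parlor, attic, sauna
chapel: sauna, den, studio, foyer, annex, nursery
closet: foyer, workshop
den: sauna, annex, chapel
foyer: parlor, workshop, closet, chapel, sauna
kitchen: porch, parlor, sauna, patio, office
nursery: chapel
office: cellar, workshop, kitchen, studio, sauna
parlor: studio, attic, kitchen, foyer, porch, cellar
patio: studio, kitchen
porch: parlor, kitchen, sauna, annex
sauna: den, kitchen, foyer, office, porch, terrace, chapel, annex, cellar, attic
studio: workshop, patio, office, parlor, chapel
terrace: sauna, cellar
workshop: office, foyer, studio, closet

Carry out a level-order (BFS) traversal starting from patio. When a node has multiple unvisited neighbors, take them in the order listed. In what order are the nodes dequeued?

patio -> studio -> kitchen -> workshop -> office -> parlor -> chapel -> porch -> sauna -> foyer -> closet -> cellar -> attic -> den -> annex -> nursery -> terrace

Visit patio; enqueue studio, kitchen → queue [studio, kitchen]
Visit studio; enqueue workshop, office, parlor, chapel → queue [kitchen, workshop, office, parlor, chapel]
Visit kitchen; enqueue porch, sauna → queue [workshop, office, parlor, chapel, porch, sauna]
Visit workshop; enqueue foyer, closet → queue [office, parlor, chapel, porch, sauna, foyer, closet]
Visit office; enqueue cellar → queue [parlor, chapel, porch, sauna, foyer, closet, cellar]
Visit parlor; enqueue attic → queue [chapel, porch, sauna, foyer, closet, cellar, attic]
Visit chapel; enqueue den, annex, nursery → queue [porch, sauna, foyer, closet, cellar, attic, den, annex, nursery]
Visit porch → queue [sauna, foyer, closet, cellar, attic, den, annex, nursery]
Visit sauna; enqueue terrace → queue [foyer, closet, cellar, attic, den, annex, nursery, terrace]
Visit foyer → queue [closet, cellar, attic, den, annex, nursery, terrace]
Visit closet → queue [cellar, attic, den, annex, nursery, terrace]
Visit cellar → queue [attic, den, annex, nursery, terrace]
Visit attic → queue [den, annex, nursery, terrace]
Visit den → queue [annex, nursery, terrace]
Visit annex → queue [nursery, terrace]
Visit nursery → queue [terrace]
Visit terrace → queue []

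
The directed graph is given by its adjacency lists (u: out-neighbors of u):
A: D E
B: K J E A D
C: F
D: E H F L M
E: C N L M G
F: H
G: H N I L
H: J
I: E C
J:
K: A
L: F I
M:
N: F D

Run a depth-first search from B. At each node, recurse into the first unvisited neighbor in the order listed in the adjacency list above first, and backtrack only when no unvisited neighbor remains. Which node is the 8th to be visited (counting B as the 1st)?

Visit B
B → K
K → A
A → D
D → E
E → C
C → F
F → H
H → J
E → N
E → L
L → I
E → M
E → G

Visit order: B, K, A, D, E, C, F, H, J, N, L, I, M, G

H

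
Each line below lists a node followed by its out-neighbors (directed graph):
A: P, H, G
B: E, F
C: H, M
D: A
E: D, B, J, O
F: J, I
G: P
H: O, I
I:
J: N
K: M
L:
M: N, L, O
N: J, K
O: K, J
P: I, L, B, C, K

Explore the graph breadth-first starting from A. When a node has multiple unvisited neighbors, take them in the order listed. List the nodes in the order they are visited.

Visit A; enqueue P, H, G → queue [P, H, G]
Visit P; enqueue I, L, B, C, K → queue [H, G, I, L, B, C, K]
Visit H; enqueue O → queue [G, I, L, B, C, K, O]
Visit G → queue [I, L, B, C, K, O]
Visit I → queue [L, B, C, K, O]
Visit L → queue [B, C, K, O]
Visit B; enqueue E, F → queue [C, K, O, E, F]
Visit C; enqueue M → queue [K, O, E, F, M]
Visit K → queue [O, E, F, M]
Visit O; enqueue J → queue [E, F, M, J]
Visit E; enqueue D → queue [F, M, J, D]
Visit F → queue [M, J, D]
Visit M; enqueue N → queue [J, D, N]
Visit J → queue [D, N]
Visit D → queue [N]
Visit N → queue []

A, P, H, G, I, L, B, C, K, O, E, F, M, J, D, N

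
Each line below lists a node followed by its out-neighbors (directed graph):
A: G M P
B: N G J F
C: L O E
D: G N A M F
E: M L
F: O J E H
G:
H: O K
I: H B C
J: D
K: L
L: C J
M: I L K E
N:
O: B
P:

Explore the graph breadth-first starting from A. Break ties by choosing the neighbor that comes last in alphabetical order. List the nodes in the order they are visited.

A P M G L K I E J C H B D O N F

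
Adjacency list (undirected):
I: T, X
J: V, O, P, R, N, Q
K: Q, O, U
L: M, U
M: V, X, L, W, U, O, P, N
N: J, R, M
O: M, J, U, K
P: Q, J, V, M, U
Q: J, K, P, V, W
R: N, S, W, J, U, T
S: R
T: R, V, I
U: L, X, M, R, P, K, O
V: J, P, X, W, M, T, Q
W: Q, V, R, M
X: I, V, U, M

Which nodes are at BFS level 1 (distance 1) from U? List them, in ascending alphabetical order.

K, L, M, O, P, R, X

Level 0: U
Level 1: K, L, M, O, P, R, X
Level 2: I, J, N, Q, S, T, V, W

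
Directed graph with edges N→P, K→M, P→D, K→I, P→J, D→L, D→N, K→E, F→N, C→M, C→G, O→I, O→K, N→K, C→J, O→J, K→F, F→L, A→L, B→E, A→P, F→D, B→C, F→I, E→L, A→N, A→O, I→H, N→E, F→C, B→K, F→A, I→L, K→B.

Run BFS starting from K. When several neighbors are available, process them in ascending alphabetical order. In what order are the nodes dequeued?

K → B → E → F → I → M → C → L → A → D → N → H → G → J → O → P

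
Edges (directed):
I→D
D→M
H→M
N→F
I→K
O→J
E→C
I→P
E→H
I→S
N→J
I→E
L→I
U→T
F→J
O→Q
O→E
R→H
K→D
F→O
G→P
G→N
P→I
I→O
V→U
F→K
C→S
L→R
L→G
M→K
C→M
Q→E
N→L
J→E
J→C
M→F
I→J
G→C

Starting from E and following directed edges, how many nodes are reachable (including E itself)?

11

BFS from E visits: E, H, C, M, S, K, F, D, O, J, Q
Reachable nodes: 11 of 20 total.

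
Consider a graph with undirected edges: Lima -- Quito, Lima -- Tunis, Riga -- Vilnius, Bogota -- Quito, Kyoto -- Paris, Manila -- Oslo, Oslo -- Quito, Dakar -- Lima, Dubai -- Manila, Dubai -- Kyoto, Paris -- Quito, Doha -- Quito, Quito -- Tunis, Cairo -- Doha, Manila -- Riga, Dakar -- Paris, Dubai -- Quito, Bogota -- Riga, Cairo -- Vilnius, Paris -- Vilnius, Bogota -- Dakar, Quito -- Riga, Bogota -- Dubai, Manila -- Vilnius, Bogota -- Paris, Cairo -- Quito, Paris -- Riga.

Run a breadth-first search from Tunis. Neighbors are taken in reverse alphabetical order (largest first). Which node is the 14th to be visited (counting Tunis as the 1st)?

Visit Tunis; enqueue Quito, Lima → queue [Quito, Lima]
Visit Quito; enqueue Riga, Paris, Oslo, Dubai, Doha, Cairo, Bogota → queue [Lima, Riga, Paris, Oslo, Dubai, Doha, Cairo, Bogota]
Visit Lima; enqueue Dakar → queue [Riga, Paris, Oslo, Dubai, Doha, Cairo, Bogota, Dakar]
Visit Riga; enqueue Vilnius, Manila → queue [Paris, Oslo, Dubai, Doha, Cairo, Bogota, Dakar, Vilnius, Manila]
Visit Paris; enqueue Kyoto → queue [Oslo, Dubai, Doha, Cairo, Bogota, Dakar, Vilnius, Manila, Kyoto]
Visit Oslo → queue [Dubai, Doha, Cairo, Bogota, Dakar, Vilnius, Manila, Kyoto]
Visit Dubai → queue [Doha, Cairo, Bogota, Dakar, Vilnius, Manila, Kyoto]
Visit Doha → queue [Cairo, Bogota, Dakar, Vilnius, Manila, Kyoto]
Visit Cairo → queue [Bogota, Dakar, Vilnius, Manila, Kyoto]
Visit Bogota → queue [Dakar, Vilnius, Manila, Kyoto]
Visit Dakar → queue [Vilnius, Manila, Kyoto]
Visit Vilnius → queue [Manila, Kyoto]
Visit Manila → queue [Kyoto]
Visit Kyoto → queue []

Visit order: Tunis, Quito, Lima, Riga, Paris, Oslo, Dubai, Doha, Cairo, Bogota, Dakar, Vilnius, Manila, Kyoto

Kyoto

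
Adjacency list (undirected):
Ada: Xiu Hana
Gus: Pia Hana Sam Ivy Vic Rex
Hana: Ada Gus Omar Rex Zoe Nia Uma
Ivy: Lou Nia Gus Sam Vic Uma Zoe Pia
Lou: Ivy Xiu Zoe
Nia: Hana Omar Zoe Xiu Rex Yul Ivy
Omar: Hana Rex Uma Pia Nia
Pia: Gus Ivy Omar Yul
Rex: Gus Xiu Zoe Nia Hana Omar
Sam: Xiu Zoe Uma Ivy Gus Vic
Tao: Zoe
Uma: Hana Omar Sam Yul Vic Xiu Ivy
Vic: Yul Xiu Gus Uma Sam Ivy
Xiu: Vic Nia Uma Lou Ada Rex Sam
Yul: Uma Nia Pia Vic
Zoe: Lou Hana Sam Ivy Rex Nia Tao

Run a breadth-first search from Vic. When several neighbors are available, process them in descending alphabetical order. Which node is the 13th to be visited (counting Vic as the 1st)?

Visit Vic; enqueue Yul, Xiu, Uma, Sam, Ivy, Gus → queue [Yul, Xiu, Uma, Sam, Ivy, Gus]
Visit Yul; enqueue Pia, Nia → queue [Xiu, Uma, Sam, Ivy, Gus, Pia, Nia]
Visit Xiu; enqueue Rex, Lou, Ada → queue [Uma, Sam, Ivy, Gus, Pia, Nia, Rex, Lou, Ada]
Visit Uma; enqueue Omar, Hana → queue [Sam, Ivy, Gus, Pia, Nia, Rex, Lou, Ada, Omar, Hana]
Visit Sam; enqueue Zoe → queue [Ivy, Gus, Pia, Nia, Rex, Lou, Ada, Omar, Hana, Zoe]
Visit Ivy → queue [Gus, Pia, Nia, Rex, Lou, Ada, Omar, Hana, Zoe]
Visit Gus → queue [Pia, Nia, Rex, Lou, Ada, Omar, Hana, Zoe]
Visit Pia → queue [Nia, Rex, Lou, Ada, Omar, Hana, Zoe]
Visit Nia → queue [Rex, Lou, Ada, Omar, Hana, Zoe]
Visit Rex → queue [Lou, Ada, Omar, Hana, Zoe]
Visit Lou → queue [Ada, Omar, Hana, Zoe]
Visit Ada → queue [Omar, Hana, Zoe]
Visit Omar → queue [Hana, Zoe]
Visit Hana → queue [Zoe]
Visit Zoe; enqueue Tao → queue [Tao]
Visit Tao → queue []

Visit order: Vic, Yul, Xiu, Uma, Sam, Ivy, Gus, Pia, Nia, Rex, Lou, Ada, Omar, Hana, Zoe, Tao

Omar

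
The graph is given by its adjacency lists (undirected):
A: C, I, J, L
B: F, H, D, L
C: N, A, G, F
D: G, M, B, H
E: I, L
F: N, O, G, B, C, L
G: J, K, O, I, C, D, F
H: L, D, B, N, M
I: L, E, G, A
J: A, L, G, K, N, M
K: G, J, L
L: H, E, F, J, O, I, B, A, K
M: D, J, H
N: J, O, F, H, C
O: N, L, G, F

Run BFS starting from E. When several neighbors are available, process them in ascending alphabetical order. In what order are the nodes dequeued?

E I L A G B F H J K O C D N M

Visit E; enqueue I, L → queue [I, L]
Visit I; enqueue A, G → queue [L, A, G]
Visit L; enqueue B, F, H, J, K, O → queue [A, G, B, F, H, J, K, O]
Visit A; enqueue C → queue [G, B, F, H, J, K, O, C]
Visit G; enqueue D → queue [B, F, H, J, K, O, C, D]
Visit B → queue [F, H, J, K, O, C, D]
Visit F; enqueue N → queue [H, J, K, O, C, D, N]
Visit H; enqueue M → queue [J, K, O, C, D, N, M]
Visit J → queue [K, O, C, D, N, M]
Visit K → queue [O, C, D, N, M]
Visit O → queue [C, D, N, M]
Visit C → queue [D, N, M]
Visit D → queue [N, M]
Visit N → queue [M]
Visit M → queue []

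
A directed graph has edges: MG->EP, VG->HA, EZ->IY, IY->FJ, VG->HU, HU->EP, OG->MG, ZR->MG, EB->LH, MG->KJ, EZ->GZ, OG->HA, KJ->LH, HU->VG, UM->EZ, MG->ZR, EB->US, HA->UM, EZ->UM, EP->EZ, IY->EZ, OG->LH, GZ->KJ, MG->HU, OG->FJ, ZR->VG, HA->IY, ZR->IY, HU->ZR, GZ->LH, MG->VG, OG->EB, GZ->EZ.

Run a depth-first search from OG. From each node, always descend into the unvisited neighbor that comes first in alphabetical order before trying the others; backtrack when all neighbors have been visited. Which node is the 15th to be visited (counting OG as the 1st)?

Visit OG
OG → EB
EB → LH
EB → US
OG → FJ
OG → HA
HA → IY
IY → EZ
EZ → GZ
GZ → KJ
EZ → UM
OG → MG
MG → EP
MG → HU
HU → VG
HU → ZR

Visit order: OG, EB, LH, US, FJ, HA, IY, EZ, GZ, KJ, UM, MG, EP, HU, VG, ZR

VG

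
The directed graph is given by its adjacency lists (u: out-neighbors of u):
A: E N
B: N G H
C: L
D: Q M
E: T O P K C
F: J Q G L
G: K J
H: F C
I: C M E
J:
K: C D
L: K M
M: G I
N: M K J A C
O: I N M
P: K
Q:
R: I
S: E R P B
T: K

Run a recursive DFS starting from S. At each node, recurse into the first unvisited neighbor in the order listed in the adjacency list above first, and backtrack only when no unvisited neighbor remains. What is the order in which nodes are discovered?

S, E, T, K, C, L, M, G, J, I, D, Q, O, N, A, P, R, B, H, F

Visit S
S → E
E → T
T → K
K → C
C → L
L → M
M → G
G → J
M → I
K → D
D → Q
E → O
O → N
N → A
E → P
S → R
S → B
B → H
H → F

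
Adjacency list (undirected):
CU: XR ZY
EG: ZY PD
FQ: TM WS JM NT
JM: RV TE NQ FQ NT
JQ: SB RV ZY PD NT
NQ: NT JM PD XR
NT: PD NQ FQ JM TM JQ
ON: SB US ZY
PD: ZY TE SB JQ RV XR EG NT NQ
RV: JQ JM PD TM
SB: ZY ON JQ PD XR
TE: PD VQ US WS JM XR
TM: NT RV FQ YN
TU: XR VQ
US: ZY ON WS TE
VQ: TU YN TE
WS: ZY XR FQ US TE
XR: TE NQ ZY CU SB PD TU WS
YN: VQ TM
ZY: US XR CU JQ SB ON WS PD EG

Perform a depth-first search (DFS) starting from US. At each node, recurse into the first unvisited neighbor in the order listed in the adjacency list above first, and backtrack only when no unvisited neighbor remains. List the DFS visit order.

US, ZY, XR, TE, PD, SB, ON, JQ, RV, JM, NQ, NT, FQ, TM, YN, VQ, TU, WS, EG, CU

Visit US
US → ZY
ZY → XR
XR → TE
TE → PD
PD → SB
SB → ON
SB → JQ
JQ → RV
RV → JM
JM → NQ
NQ → NT
NT → FQ
FQ → TM
TM → YN
YN → VQ
VQ → TU
FQ → WS
PD → EG
XR → CU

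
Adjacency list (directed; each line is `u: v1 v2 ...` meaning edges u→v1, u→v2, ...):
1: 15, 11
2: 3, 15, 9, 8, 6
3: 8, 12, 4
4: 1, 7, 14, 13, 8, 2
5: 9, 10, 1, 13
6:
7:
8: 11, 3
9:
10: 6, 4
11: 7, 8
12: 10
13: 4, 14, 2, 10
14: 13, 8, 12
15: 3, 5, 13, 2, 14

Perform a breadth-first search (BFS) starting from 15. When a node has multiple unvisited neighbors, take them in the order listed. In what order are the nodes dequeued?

Visit 15; enqueue 3, 5, 13, 2, 14 → queue [3, 5, 13, 2, 14]
Visit 3; enqueue 8, 12, 4 → queue [5, 13, 2, 14, 8, 12, 4]
Visit 5; enqueue 9, 10, 1 → queue [13, 2, 14, 8, 12, 4, 9, 10, 1]
Visit 13 → queue [2, 14, 8, 12, 4, 9, 10, 1]
Visit 2; enqueue 6 → queue [14, 8, 12, 4, 9, 10, 1, 6]
Visit 14 → queue [8, 12, 4, 9, 10, 1, 6]
Visit 8; enqueue 11 → queue [12, 4, 9, 10, 1, 6, 11]
Visit 12 → queue [4, 9, 10, 1, 6, 11]
Visit 4; enqueue 7 → queue [9, 10, 1, 6, 11, 7]
Visit 9 → queue [10, 1, 6, 11, 7]
Visit 10 → queue [1, 6, 11, 7]
Visit 1 → queue [6, 11, 7]
Visit 6 → queue [11, 7]
Visit 11 → queue [7]
Visit 7 → queue []

15, 3, 5, 13, 2, 14, 8, 12, 4, 9, 10, 1, 6, 11, 7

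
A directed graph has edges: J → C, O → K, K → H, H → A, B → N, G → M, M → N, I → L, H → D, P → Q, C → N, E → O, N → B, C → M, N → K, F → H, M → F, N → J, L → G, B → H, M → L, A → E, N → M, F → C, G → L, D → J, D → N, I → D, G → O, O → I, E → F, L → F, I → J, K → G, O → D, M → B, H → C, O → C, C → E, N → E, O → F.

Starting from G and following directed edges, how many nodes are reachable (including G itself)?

BFS from G visits: G, L, M, O, F, B, N, C, D, I, K, H, E, J, A
Reachable nodes: 15 of 17 total.

15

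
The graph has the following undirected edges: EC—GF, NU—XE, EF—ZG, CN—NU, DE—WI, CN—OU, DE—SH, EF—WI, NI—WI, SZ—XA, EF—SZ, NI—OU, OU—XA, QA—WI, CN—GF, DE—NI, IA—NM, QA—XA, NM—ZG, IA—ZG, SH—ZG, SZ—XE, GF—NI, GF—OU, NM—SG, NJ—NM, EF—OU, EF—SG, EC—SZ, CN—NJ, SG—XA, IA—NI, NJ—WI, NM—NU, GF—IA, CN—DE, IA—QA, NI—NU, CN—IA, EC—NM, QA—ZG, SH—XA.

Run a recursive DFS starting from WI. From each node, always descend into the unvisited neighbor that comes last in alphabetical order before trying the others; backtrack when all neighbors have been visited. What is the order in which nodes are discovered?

Visit WI
WI → QA
QA → ZG
ZG → SH
SH → XA
XA → SZ
SZ → XE
XE → NU
NU → NM
NM → SG
SG → EF
EF → OU
OU → NI
NI → IA
IA → GF
GF → EC
GF → CN
CN → NJ
CN → DE

WI → QA → ZG → SH → XA → SZ → XE → NU → NM → SG → EF → OU → NI → IA → GF → EC → CN → NJ → DE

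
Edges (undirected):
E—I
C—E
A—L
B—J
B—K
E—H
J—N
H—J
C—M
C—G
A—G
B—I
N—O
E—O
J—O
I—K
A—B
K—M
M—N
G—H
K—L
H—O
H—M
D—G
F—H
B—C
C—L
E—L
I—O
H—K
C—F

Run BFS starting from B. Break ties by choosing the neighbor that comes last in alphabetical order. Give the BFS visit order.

B, K, J, I, C, A, M, L, H, O, N, E, G, F, D

Visit B; enqueue K, J, I, C, A → queue [K, J, I, C, A]
Visit K; enqueue M, L, H → queue [J, I, C, A, M, L, H]
Visit J; enqueue O, N → queue [I, C, A, M, L, H, O, N]
Visit I; enqueue E → queue [C, A, M, L, H, O, N, E]
Visit C; enqueue G, F → queue [A, M, L, H, O, N, E, G, F]
Visit A → queue [M, L, H, O, N, E, G, F]
Visit M → queue [L, H, O, N, E, G, F]
Visit L → queue [H, O, N, E, G, F]
Visit H → queue [O, N, E, G, F]
Visit O → queue [N, E, G, F]
Visit N → queue [E, G, F]
Visit E → queue [G, F]
Visit G; enqueue D → queue [F, D]
Visit F → queue [D]
Visit D → queue []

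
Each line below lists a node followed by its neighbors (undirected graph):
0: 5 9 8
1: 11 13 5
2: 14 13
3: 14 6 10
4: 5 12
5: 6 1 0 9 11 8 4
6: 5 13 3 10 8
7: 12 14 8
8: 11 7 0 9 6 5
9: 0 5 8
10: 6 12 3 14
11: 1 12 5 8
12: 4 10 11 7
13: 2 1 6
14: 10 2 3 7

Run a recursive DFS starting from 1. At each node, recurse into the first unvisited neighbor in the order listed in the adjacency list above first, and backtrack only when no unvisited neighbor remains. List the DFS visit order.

Visit 1
1 → 11
11 → 12
12 → 4
4 → 5
5 → 6
6 → 13
13 → 2
2 → 14
14 → 10
10 → 3
14 → 7
7 → 8
8 → 0
0 → 9

1 11 12 4 5 6 13 2 14 10 3 7 8 0 9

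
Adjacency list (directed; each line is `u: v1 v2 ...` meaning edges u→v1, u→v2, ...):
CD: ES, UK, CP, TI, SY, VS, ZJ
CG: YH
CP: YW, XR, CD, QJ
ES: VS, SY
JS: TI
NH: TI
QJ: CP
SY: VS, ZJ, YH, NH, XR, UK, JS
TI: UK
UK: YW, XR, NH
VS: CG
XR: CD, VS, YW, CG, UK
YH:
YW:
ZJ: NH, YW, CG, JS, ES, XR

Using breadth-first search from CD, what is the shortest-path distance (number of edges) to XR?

Level 0: CD
Level 1: CP, ES, SY, TI, UK, VS, ZJ
Level 2: CG, JS, NH, QJ, XR, YH, YW
XR first appears at level 2.

2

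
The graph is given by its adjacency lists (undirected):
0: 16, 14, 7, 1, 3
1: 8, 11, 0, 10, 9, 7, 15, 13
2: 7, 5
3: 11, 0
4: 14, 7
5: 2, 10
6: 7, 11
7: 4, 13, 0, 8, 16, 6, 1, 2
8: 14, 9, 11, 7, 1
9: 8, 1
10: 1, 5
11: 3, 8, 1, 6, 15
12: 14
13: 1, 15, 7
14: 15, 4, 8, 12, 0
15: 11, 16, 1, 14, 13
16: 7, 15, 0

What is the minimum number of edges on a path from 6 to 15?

2

Level 0: 6
Level 1: 7, 11
Level 2: 0, 1, 2, 3, 4, 8, 13, 15, 16
Level 3: 5, 9, 10, 14
Level 4: 12
15 first appears at level 2.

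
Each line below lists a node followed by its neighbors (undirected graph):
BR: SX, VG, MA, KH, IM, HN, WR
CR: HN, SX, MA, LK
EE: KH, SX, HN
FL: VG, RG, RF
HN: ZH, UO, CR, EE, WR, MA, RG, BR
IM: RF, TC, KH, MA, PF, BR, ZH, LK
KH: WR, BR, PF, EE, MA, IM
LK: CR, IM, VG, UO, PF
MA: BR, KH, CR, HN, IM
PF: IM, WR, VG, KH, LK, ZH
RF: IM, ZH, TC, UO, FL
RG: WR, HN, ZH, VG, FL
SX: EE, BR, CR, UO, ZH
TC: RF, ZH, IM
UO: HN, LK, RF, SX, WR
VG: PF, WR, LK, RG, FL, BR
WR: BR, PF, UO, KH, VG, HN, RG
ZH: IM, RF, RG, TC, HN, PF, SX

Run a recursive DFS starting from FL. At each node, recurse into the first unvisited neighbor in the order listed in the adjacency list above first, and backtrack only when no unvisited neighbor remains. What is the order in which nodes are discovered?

Visit FL
FL → VG
VG → PF
PF → IM
IM → RF
RF → ZH
ZH → RG
RG → WR
WR → BR
BR → SX
SX → EE
EE → KH
KH → MA
MA → CR
CR → HN
HN → UO
UO → LK
ZH → TC

FL, VG, PF, IM, RF, ZH, RG, WR, BR, SX, EE, KH, MA, CR, HN, UO, LK, TC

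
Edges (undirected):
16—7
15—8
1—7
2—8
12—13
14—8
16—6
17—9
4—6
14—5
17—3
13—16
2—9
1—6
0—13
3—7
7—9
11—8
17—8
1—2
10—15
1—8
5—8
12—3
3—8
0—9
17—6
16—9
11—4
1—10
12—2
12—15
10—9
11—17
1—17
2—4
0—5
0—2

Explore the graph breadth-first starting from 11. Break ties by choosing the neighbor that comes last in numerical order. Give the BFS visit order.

11 -> 17 -> 8 -> 4 -> 9 -> 6 -> 3 -> 1 -> 15 -> 14 -> 5 -> 2 -> 16 -> 10 -> 7 -> 0 -> 12 -> 13

Visit 11; enqueue 17, 8, 4 → queue [17, 8, 4]
Visit 17; enqueue 9, 6, 3, 1 → queue [8, 4, 9, 6, 3, 1]
Visit 8; enqueue 15, 14, 5, 2 → queue [4, 9, 6, 3, 1, 15, 14, 5, 2]
Visit 4 → queue [9, 6, 3, 1, 15, 14, 5, 2]
Visit 9; enqueue 16, 10, 7, 0 → queue [6, 3, 1, 15, 14, 5, 2, 16, 10, 7, 0]
Visit 6 → queue [3, 1, 15, 14, 5, 2, 16, 10, 7, 0]
Visit 3; enqueue 12 → queue [1, 15, 14, 5, 2, 16, 10, 7, 0, 12]
Visit 1 → queue [15, 14, 5, 2, 16, 10, 7, 0, 12]
Visit 15 → queue [14, 5, 2, 16, 10, 7, 0, 12]
Visit 14 → queue [5, 2, 16, 10, 7, 0, 12]
Visit 5 → queue [2, 16, 10, 7, 0, 12]
Visit 2 → queue [16, 10, 7, 0, 12]
Visit 16; enqueue 13 → queue [10, 7, 0, 12, 13]
Visit 10 → queue [7, 0, 12, 13]
Visit 7 → queue [0, 12, 13]
Visit 0 → queue [12, 13]
Visit 12 → queue [13]
Visit 13 → queue []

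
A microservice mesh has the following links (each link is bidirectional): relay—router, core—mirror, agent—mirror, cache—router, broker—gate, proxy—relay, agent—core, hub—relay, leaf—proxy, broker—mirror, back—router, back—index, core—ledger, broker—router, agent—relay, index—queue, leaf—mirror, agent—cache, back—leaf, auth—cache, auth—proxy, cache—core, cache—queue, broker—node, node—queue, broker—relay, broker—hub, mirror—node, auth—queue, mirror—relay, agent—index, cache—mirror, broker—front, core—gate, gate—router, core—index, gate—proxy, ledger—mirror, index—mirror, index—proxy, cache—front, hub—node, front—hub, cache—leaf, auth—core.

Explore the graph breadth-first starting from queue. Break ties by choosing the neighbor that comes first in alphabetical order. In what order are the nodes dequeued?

queue, auth, cache, index, node, core, proxy, agent, front, leaf, mirror, router, back, broker, hub, gate, ledger, relay

Visit queue; enqueue auth, cache, index, node → queue [auth, cache, index, node]
Visit auth; enqueue core, proxy → queue [cache, index, node, core, proxy]
Visit cache; enqueue agent, front, leaf, mirror, router → queue [index, node, core, proxy, agent, front, leaf, mirror, router]
Visit index; enqueue back → queue [node, core, proxy, agent, front, leaf, mirror, router, back]
Visit node; enqueue broker, hub → queue [core, proxy, agent, front, leaf, mirror, router, back, broker, hub]
Visit core; enqueue gate, ledger → queue [proxy, agent, front, leaf, mirror, router, back, broker, hub, gate, ledger]
Visit proxy; enqueue relay → queue [agent, front, leaf, mirror, router, back, broker, hub, gate, ledger, relay]
Visit agent → queue [front, leaf, mirror, router, back, broker, hub, gate, ledger, relay]
Visit front → queue [leaf, mirror, router, back, broker, hub, gate, ledger, relay]
Visit leaf → queue [mirror, router, back, broker, hub, gate, ledger, relay]
Visit mirror → queue [router, back, broker, hub, gate, ledger, relay]
Visit router → queue [back, broker, hub, gate, ledger, relay]
Visit back → queue [broker, hub, gate, ledger, relay]
Visit broker → queue [hub, gate, ledger, relay]
Visit hub → queue [gate, ledger, relay]
Visit gate → queue [ledger, relay]
Visit ledger → queue [relay]
Visit relay → queue []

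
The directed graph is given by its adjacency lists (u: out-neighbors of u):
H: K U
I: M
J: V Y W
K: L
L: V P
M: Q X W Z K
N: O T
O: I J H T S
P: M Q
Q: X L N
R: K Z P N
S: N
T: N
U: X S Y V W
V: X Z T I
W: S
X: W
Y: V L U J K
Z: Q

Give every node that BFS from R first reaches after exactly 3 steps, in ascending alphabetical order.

Level 0: R
Level 1: K, N, P, Z
Level 2: L, M, O, Q, T
Level 3: H, I, J, S, V, W, X
Level 4: U, Y

H, I, J, S, V, W, X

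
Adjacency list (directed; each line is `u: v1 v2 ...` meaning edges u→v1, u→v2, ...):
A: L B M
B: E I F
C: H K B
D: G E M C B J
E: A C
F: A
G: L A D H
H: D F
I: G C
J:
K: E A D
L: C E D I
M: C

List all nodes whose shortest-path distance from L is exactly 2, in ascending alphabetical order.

A, B, G, H, J, K, M

Level 0: L
Level 1: C, D, E, I
Level 2: A, B, G, H, J, K, M
Level 3: F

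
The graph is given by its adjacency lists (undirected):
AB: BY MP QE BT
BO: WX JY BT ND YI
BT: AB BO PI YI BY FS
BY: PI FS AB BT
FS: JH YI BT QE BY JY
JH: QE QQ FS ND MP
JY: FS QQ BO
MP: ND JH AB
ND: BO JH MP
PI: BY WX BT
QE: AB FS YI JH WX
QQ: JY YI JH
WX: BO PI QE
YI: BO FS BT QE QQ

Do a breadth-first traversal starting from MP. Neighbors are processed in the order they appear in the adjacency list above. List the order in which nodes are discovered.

Visit MP; enqueue ND, JH, AB → queue [ND, JH, AB]
Visit ND; enqueue BO → queue [JH, AB, BO]
Visit JH; enqueue QE, QQ, FS → queue [AB, BO, QE, QQ, FS]
Visit AB; enqueue BY, BT → queue [BO, QE, QQ, FS, BY, BT]
Visit BO; enqueue WX, JY, YI → queue [QE, QQ, FS, BY, BT, WX, JY, YI]
Visit QE → queue [QQ, FS, BY, BT, WX, JY, YI]
Visit QQ → queue [FS, BY, BT, WX, JY, YI]
Visit FS → queue [BY, BT, WX, JY, YI]
Visit BY; enqueue PI → queue [BT, WX, JY, YI, PI]
Visit BT → queue [WX, JY, YI, PI]
Visit WX → queue [JY, YI, PI]
Visit JY → queue [YI, PI]
Visit YI → queue [PI]
Visit PI → queue []

MP -> ND -> JH -> AB -> BO -> QE -> QQ -> FS -> BY -> BT -> WX -> JY -> YI -> PI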